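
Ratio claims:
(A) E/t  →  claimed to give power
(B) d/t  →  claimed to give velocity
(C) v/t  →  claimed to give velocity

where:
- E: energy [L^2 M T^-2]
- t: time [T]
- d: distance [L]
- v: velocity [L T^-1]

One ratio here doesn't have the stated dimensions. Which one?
(C) v/t does not give velocity

(A) E/t: [L^2 M T^-3] = power [L^2 M T^-3] ✓
(B) d/t: [L T^-1] = velocity [L T^-1] ✓
(C) v/t: [L T^-2] ≠ velocity [L T^-1] ✗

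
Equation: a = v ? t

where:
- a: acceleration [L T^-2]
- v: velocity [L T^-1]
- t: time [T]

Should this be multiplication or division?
division (÷): a = v ÷ t

a [L T^-2]; v [L T^-1]; t [T].
v × t → [L] ✗
v ÷ t → [L T^-2] ✓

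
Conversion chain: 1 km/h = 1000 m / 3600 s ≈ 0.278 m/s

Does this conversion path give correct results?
The chain is correct (no errors).

Correct: 1 km = 1000 m, 1 h = 3600 s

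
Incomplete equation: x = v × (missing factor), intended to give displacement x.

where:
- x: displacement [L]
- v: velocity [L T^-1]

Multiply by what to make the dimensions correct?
t (time), dimensions [T]

x has dimensions [L] and v has dimensions [L T^-1].
The missing factor must have dimensions [L] / [L T^-1] = [T], i.e. time (t).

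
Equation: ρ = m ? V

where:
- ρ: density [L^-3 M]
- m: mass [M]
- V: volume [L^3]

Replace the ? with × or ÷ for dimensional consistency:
division (÷): ρ = m ÷ V

ρ [L^-3 M]; m [M]; V [L^3].
m × V → [L^3 M] ✗
m ÷ V → [L^-3 M] ✓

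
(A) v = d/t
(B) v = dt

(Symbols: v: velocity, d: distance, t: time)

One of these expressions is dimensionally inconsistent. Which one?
(B)

(A) v = d/t: LHS [L T^-1], RHS [L T^-1] ✓
(B) v = dt: LHS [L T^-1], RHS [L T] ✗

Expression (B) v = dt is dimensionally incorrect.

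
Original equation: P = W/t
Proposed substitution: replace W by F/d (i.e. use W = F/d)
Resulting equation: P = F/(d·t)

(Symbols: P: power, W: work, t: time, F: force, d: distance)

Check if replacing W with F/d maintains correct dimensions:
No

[W] = [L^2 M T^-2] and [F/d] = [M T^-2]. These differ, so the substitution replaces a quantity by one of different dimensions and the result P = F/(d·t) has LHS [L^2 M T^-3] vs RHS [M T^-3] — inconsistent.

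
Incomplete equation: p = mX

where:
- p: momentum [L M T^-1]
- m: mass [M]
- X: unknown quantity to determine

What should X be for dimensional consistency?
X = v (velocity), dimensions [L T^-1]

p has dimensions [L M T^-1]; the rest of the RHS (m) has dimensions [M].
So X must have dimensions [L T^-1] — X = v (velocity).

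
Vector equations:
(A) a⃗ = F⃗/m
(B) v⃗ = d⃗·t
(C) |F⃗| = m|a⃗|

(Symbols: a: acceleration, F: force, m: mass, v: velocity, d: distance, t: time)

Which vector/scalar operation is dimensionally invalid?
(B) v⃗ = d⃗·t

(A) a⃗ = F⃗/m: LHS [L T^-2], RHS [L T^-2] ✓ — force (vector) divided by mass (scalar)
(B) v⃗ = d⃗·t: LHS [L T^-1], RHS [L T] ✗ — velocity is displacement per time; should be d⃗/t
(C) |F⃗| = m|a⃗|: LHS [L M T^-2], RHS [L M T^-2] ✓ — magnitudes of vectors are scalars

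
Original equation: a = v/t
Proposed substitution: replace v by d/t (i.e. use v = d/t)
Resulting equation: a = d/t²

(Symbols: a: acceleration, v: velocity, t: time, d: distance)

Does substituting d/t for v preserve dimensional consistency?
Yes

[v] = [L T^-1] and [d/t] = [L T^-1]. These match, so the substitution replaces a quantity by one of the same dimensions and the result a = d/t² has LHS [L T^-2] vs RHS [L T^-2] — still consistent.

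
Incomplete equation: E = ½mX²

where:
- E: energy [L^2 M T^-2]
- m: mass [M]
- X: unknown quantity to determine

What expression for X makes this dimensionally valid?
X = v (velocity), dimensions [L T^-1]

E has dimensions [L^2 M T^-2]; the rest of the RHS (½m) has dimensions [M].
So X² must have dimensions [L^2 T^-2], i.e. X has dimensions [L T^-1] — X = v (velocity).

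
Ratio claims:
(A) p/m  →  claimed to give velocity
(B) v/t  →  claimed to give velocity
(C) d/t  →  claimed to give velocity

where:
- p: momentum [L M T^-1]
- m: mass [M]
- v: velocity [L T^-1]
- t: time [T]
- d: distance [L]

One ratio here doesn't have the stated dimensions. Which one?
(B) v/t does not give velocity

(A) p/m: [L T^-1] = velocity [L T^-1] ✓
(B) v/t: [L T^-2] ≠ velocity [L T^-1] ✗
(C) d/t: [L T^-1] = velocity [L T^-1] ✓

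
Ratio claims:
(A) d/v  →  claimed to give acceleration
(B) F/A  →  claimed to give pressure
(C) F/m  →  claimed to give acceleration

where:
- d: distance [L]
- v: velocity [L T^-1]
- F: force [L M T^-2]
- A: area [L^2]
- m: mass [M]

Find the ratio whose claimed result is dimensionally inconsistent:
(A) d/v does not give acceleration

(A) d/v: [T] ≠ acceleration [L T^-2] ✗
(B) F/A: [L^-1 M T^-2] = pressure [L^-1 M T^-2] ✓
(C) F/m: [L T^-2] = acceleration [L T^-2] ✓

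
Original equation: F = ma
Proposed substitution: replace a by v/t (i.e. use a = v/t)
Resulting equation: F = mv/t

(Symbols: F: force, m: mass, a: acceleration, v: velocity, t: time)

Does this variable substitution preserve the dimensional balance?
Yes

[a] = [L T^-2] and [v/t] = [L T^-2]. These match, so the substitution replaces a quantity by one of the same dimensions and the result F = mv/t has LHS [L M T^-2] vs RHS [L M T^-2] — still consistent.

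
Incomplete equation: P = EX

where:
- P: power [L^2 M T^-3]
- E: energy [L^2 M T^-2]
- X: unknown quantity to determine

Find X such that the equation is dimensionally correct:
X = f (inverse time / frequency (1/t)), dimensions [T^-1]

P has dimensions [L^2 M T^-3]; the rest of the RHS (E) has dimensions [L^2 M T^-2].
So X must have dimensions [T^-1] — X = f (inverse time / frequency (1/t)).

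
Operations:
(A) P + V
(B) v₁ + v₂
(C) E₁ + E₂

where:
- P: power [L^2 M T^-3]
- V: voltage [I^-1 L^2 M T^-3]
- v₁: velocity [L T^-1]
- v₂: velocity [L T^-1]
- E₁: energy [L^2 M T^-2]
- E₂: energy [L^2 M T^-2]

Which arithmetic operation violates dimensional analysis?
(A) P + V

(A) P + V: P [L^2 M T^-3] and V [I^-1 L^2 M T^-3] — different dimensions cannot be added/subtracted ✗
(B) v₁ + v₂: v₁ [L T^-1] and v₂ [L T^-1] — same dimensions ✓
(C) E₁ + E₂: E₁ [L^2 M T^-2] and E₂ [L^2 M T^-2] — same dimensions ✓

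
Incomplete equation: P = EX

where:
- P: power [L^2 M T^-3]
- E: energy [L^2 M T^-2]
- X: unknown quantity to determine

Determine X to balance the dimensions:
X = f (inverse time / frequency (1/t)), dimensions [T^-1]

P has dimensions [L^2 M T^-3]; the rest of the RHS (E) has dimensions [L^2 M T^-2].
So X must have dimensions [T^-1] — X = f (inverse time / frequency (1/t)).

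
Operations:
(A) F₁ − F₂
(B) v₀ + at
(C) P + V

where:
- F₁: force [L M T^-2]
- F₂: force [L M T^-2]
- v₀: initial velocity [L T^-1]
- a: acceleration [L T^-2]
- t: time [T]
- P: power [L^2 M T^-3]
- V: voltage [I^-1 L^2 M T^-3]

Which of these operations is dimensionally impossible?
(C) P + V

(A) F₁ − F₂: F₁ [L M T^-2] and F₂ [L M T^-2] — same dimensions ✓
(B) v₀ + at: v₀ [L T^-1] and at [L T^-1] — same dimensions ✓
(C) P + V: P [L^2 M T^-3] and V [I^-1 L^2 M T^-3] — different dimensions cannot be added/subtracted ✗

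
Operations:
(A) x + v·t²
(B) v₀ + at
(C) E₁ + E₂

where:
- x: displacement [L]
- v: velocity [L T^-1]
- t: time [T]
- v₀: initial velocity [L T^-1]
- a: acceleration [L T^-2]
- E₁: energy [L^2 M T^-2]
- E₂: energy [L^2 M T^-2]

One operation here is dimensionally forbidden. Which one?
(A) x + v·t²

(A) x + v·t²: x [L] and v·t² [L T] — different dimensions cannot be added/subtracted ✗
(B) v₀ + at: v₀ [L T^-1] and at [L T^-1] — same dimensions ✓
(C) E₁ + E₂: E₁ [L^2 M T^-2] and E₂ [L^2 M T^-2] — same dimensions ✓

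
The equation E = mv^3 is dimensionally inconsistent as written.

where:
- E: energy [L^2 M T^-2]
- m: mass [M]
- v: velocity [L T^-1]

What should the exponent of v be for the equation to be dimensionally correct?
The exponent of v should be 2: E = mv^2

The LHS E has dimensions [L^2 M T^-2]; v has dimensions [L T^-1].
As written, the RHS mv^3 (exponent 3 on v) has dimensions [L^3 M T^-3], which does not match.
With exponent 2, the RHS mv^2 has dimensions [L^2 M T^-2], matching the LHS.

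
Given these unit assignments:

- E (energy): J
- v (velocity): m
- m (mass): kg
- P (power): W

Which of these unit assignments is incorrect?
v

The variable v (velocity) should have units m/s, not m.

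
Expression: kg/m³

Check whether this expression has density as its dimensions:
Yes

The expression kg/m³ has dimensions [L^-3 M], which is exactly density [L^-3 M].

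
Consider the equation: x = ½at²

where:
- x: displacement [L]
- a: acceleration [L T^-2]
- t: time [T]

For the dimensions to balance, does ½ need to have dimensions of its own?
No

x has dimensions [L] and at² already has dimensions [L], so the equation balances without ½ contributing any dimensions. ½ is a pure (dimensionless) number; changing or removing it would not affect dimensional consistency.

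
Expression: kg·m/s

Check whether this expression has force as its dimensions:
No

The expression kg·m/s has dimensions [L M T^-1], but force has dimensions [L M T^-2].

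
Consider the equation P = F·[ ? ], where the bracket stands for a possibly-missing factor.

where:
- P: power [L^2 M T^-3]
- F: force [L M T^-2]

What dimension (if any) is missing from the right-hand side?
[L T^-1] — velocity (e.g. v)

P has dimensions [L^2 M T^-3]; F has dimensions [L M T^-2].
The bracketed factor must supply [L^2 M T^-3] / [L M T^-2] = [L T^-1].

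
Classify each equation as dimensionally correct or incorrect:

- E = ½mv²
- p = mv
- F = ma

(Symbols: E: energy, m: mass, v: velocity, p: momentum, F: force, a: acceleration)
Dimensionally correct: E = ½mv², p = mv, F = ma
Dimensionally incorrect: none
Ordered (correct first, then incorrect): E = ½mv², p = mv, F = ma

- E = ½mv²: LHS [L^2 M T^-2], RHS [L^2 M T^-2] → correct ✓
- p = mv: LHS [L M T^-1], RHS [L M T^-1] → correct ✓
- F = ma: LHS [L M T^-2], RHS [L M T^-2] → correct ✓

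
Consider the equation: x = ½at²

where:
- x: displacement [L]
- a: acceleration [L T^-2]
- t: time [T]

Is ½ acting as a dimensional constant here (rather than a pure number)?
No

x has dimensions [L] and at² already has dimensions [L], so the equation balances without ½ contributing any dimensions. ½ is a pure (dimensionless) number; changing or removing it would not affect dimensional consistency.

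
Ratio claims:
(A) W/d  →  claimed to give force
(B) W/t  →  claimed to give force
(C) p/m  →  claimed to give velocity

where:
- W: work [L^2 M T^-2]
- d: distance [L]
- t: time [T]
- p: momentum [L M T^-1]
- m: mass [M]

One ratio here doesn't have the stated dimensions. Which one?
(B) W/t does not give force

(A) W/d: [L M T^-2] = force [L M T^-2] ✓
(B) W/t: [L^2 M T^-3] ≠ force [L M T^-2] ✗
(C) p/m: [L T^-1] = velocity [L T^-1] ✓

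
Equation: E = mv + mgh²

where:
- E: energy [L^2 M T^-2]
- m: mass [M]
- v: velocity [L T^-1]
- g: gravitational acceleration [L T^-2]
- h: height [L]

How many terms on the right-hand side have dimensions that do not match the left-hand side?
2

LHS E: [L^2 M T^-2]
- mv: [L M T^-1] ✗
- mgh²: [L^3 M T^-2] ✗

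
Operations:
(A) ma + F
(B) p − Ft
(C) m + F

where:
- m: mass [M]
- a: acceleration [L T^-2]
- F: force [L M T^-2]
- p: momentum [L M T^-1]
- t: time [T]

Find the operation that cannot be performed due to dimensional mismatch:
(C) m + F

(A) ma + F: ma [L M T^-2] and F [L M T^-2] — same dimensions ✓
(B) p − Ft: p [L M T^-1] and Ft [L M T^-1] — same dimensions ✓
(C) m + F: m [M] and F [L M T^-2] — different dimensions cannot be added/subtracted ✗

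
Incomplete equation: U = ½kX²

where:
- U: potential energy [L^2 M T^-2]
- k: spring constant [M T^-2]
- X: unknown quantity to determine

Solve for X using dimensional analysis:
X = x (displacement), dimensions [L]

U has dimensions [L^2 M T^-2]; the rest of the RHS (½k) has dimensions [M T^-2].
So X² must have dimensions [L^2], i.e. X has dimensions [L] — X = x (displacement).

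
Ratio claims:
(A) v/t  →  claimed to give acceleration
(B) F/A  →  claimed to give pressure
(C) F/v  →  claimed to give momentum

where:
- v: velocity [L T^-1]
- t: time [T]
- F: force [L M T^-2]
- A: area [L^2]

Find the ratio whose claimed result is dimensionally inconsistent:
(C) F/v does not give momentum

(A) v/t: [L T^-2] = acceleration [L T^-2] ✓
(B) F/A: [L^-1 M T^-2] = pressure [L^-1 M T^-2] ✓
(C) F/v: [M T^-1] ≠ momentum [L M T^-1] ✗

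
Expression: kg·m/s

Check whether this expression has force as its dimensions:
No

The expression kg·m/s has dimensions [L M T^-1], but force has dimensions [L M T^-2].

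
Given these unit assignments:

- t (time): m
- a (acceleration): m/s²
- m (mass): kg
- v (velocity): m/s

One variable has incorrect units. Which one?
t

The variable t (time) should have units s, not m.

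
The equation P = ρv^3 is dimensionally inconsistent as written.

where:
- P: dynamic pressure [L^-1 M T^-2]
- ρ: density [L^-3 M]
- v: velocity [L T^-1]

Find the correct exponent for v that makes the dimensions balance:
The exponent of v should be 2: P = ρv^2

The LHS P has dimensions [L^-1 M T^-2]; v has dimensions [L T^-1].
As written, the RHS ρv^3 (exponent 3 on v) has dimensions [M T^-3], which does not match.
With exponent 2, the RHS ρv^2 has dimensions [L^-1 M T^-2], matching the LHS.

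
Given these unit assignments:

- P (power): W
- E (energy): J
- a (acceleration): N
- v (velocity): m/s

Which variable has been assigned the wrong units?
a

The variable a (acceleration) should have units m/s², not N.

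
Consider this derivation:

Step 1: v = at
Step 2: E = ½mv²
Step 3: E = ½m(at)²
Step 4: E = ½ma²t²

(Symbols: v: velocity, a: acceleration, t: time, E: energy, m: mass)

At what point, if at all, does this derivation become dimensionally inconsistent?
No step introduces an error — all steps are dimensionally consistent.

Step 1: v = at → LHS [L T^-1], RHS [L T^-1] ✓
Step 2: E = ½mv² → LHS [L^2 M T^-2], RHS [L^2 M T^-2] ✓
Step 3: E = ½m(at)² → LHS [L^2 M T^-2], RHS [L^2 M T^-2] ✓
Step 4: E = ½ma²t² → LHS [L^2 M T^-2], RHS [L^2 M T^-2] ✓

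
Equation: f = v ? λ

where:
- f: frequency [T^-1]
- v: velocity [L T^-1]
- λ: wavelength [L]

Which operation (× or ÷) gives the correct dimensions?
division (÷): f = v ÷ λ

f [T^-1]; v [L T^-1]; λ [L].
v × λ → [L^2 T^-1] ✗
v ÷ λ → [T^-1] ✓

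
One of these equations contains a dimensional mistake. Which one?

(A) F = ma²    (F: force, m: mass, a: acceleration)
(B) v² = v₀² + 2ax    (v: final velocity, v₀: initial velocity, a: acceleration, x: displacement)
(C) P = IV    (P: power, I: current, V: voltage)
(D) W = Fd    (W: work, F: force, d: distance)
(A) F = ma²

The equation (A) F = ma² is dimensionally incorrect.

LHS (F): [L M T^-2]
RHS (ma²): [L^2 M T^-4] ✗

The dimensions do not match. The other three equations balance.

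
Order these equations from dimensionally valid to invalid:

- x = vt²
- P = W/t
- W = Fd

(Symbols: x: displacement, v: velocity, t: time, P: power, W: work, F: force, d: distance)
Dimensionally correct: P = W/t, W = Fd
Dimensionally incorrect: x = vt²
Ordered (correct first, then incorrect): P = W/t, W = Fd, x = vt²

- x = vt²: LHS [L], RHS [L T] → incorrect ✗
- P = W/t: LHS [L^2 M T^-3], RHS [L^2 M T^-3] → correct ✓
- W = Fd: LHS [L^2 M T^-2], RHS [L^2 M T^-2] → correct ✓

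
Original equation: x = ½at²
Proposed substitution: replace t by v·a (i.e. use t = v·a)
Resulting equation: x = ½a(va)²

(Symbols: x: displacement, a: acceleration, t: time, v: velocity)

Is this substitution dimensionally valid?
No

[t] = [T] and [v·a] = [L^2 T^-3]. These differ, so the substitution replaces a quantity by one of different dimensions and the result x = ½a(va)² has LHS [L] vs RHS [L^5 T^-8] — inconsistent.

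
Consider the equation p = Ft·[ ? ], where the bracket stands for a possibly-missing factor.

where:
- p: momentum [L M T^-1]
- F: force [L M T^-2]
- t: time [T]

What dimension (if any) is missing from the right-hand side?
Nothing is missing — the bracketed factor must be dimensionless.

p has dimensions [L M T^-1] and Ft already has dimensions [L M T^-1], so p = Ft is dimensionally complete.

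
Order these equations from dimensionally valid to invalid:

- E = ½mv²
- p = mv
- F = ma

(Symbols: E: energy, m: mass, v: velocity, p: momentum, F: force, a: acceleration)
Dimensionally correct: E = ½mv², p = mv, F = ma
Dimensionally incorrect: none
Ordered (correct first, then incorrect): E = ½mv², p = mv, F = ma

- E = ½mv²: LHS [L^2 M T^-2], RHS [L^2 M T^-2] → correct ✓
- p = mv: LHS [L M T^-1], RHS [L M T^-1] → correct ✓
- F = ma: LHS [L M T^-2], RHS [L M T^-2] → correct ✓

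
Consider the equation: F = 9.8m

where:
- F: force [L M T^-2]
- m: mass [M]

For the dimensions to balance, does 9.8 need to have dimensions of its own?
Yes

F has dimensions [L M T^-2], while m alone has dimensions [M]. For the equation to balance, the factor 9.8 must carry dimensions [L T^-2] — it is a dimensional constant (a numerical value of a physical quantity with its units suppressed), not a pure number.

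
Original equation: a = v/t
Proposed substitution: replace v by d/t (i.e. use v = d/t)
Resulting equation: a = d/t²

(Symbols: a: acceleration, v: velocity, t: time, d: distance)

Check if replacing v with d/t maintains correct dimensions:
Yes

[v] = [L T^-1] and [d/t] = [L T^-1]. These match, so the substitution replaces a quantity by one of the same dimensions and the result a = d/t² has LHS [L T^-2] vs RHS [L T^-2] — still consistent.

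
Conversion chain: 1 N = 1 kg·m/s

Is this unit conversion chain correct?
The chain is incorrect (it contains an error).

Incorrect: Newton is kg·m/s², not kg·m/s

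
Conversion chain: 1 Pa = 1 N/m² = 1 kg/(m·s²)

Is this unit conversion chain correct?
The chain is correct (no errors).

Correct: Pascal is Newton per square meter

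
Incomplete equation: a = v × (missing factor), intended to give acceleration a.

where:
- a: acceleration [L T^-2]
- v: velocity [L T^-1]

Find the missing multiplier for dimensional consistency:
1/t (inverse time), dimensions [T^-1]

a has dimensions [L T^-2] and v has dimensions [L T^-1].
The missing factor must have dimensions [L T^-2] / [L T^-1] = [T^-1], i.e. inverse time (1/t).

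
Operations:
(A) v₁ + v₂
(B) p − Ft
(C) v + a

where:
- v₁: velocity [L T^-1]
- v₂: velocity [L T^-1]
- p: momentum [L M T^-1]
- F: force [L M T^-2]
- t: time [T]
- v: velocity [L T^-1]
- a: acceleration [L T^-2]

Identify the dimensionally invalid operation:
(C) v + a

(A) v₁ + v₂: v₁ [L T^-1] and v₂ [L T^-1] — same dimensions ✓
(B) p − Ft: p [L M T^-1] and Ft [L M T^-1] — same dimensions ✓
(C) v + a: v [L T^-1] and a [L T^-2] — different dimensions cannot be added/subtracted ✗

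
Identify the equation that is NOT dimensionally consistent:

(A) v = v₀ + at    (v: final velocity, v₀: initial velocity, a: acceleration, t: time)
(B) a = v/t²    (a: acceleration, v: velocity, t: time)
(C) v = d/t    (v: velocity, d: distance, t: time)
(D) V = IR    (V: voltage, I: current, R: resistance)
(B) a = v/t²

The equation (B) a = v/t² is dimensionally incorrect.

LHS (a): [L T^-2]
RHS (v/t²): [L T^-3] ✗

The dimensions do not match. The other three equations balance.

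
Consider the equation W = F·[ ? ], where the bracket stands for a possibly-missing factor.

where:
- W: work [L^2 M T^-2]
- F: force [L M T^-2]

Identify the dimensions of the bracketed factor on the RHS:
[L] — length (e.g. a distance d)

W has dimensions [L^2 M T^-2]; F has dimensions [L M T^-2].
The bracketed factor must supply [L^2 M T^-2] / [L M T^-2] = [L].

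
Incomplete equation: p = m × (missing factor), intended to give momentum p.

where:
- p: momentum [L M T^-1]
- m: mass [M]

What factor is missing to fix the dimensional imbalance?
v (velocity), dimensions [L T^-1]

p has dimensions [L M T^-1] and m has dimensions [M].
The missing factor must have dimensions [L M T^-1] / [M] = [L T^-1], i.e. velocity (v).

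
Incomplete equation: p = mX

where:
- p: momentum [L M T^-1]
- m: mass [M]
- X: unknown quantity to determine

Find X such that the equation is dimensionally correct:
X = v (velocity), dimensions [L T^-1]

p has dimensions [L M T^-1]; the rest of the RHS (m) has dimensions [M].
So X must have dimensions [L T^-1] — X = v (velocity).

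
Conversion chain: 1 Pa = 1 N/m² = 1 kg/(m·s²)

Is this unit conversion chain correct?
The chain is correct (no errors).

Correct: Pascal is Newton per square meter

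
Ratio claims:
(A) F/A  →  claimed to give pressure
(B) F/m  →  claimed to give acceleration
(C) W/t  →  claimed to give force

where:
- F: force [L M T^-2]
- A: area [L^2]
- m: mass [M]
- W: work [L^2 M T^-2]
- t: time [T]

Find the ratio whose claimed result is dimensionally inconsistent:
(C) W/t does not give force

(A) F/A: [L^-1 M T^-2] = pressure [L^-1 M T^-2] ✓
(B) F/m: [L T^-2] = acceleration [L T^-2] ✓
(C) W/t: [L^2 M T^-3] ≠ force [L M T^-2] ✗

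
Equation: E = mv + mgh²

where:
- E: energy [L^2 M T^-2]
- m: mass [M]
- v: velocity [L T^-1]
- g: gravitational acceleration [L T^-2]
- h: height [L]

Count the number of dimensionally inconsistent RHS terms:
2

LHS E: [L^2 M T^-2]
- mv: [L M T^-1] ✗
- mgh²: [L^3 M T^-2] ✗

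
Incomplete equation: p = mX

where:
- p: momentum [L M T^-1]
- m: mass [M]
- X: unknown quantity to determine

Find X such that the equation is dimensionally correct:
X = v (velocity), dimensions [L T^-1]

p has dimensions [L M T^-1]; the rest of the RHS (m) has dimensions [M].
So X must have dimensions [L T^-1] — X = v (velocity).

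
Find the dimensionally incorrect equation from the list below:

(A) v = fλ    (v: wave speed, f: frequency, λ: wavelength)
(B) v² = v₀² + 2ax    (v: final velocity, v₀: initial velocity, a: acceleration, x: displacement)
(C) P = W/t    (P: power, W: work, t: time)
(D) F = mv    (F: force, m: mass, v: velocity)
(D) F = mv

The equation (D) F = mv is dimensionally incorrect.

LHS (F): [L M T^-2]
RHS (mv): [L M T^-1] ✗

The dimensions do not match. The other three equations balance.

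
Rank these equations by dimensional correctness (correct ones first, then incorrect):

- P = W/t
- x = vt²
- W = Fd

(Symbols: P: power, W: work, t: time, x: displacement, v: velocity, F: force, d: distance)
Dimensionally correct: P = W/t, W = Fd
Dimensionally incorrect: x = vt²
Ordered (correct first, then incorrect): P = W/t, W = Fd, x = vt²

- P = W/t: LHS [L^2 M T^-3], RHS [L^2 M T^-3] → correct ✓
- x = vt²: LHS [L], RHS [L T] → incorrect ✗
- W = Fd: LHS [L^2 M T^-2], RHS [L^2 M T^-2] → correct ✓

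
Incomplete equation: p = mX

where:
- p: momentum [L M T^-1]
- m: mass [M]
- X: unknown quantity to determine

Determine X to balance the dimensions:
X = v (velocity), dimensions [L T^-1]

p has dimensions [L M T^-1]; the rest of the RHS (m) has dimensions [M].
So X must have dimensions [L T^-1] — X = v (velocity).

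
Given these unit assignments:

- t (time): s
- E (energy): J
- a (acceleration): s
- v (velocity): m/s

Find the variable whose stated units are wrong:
a

The variable a (acceleration) should have units m/s², not s.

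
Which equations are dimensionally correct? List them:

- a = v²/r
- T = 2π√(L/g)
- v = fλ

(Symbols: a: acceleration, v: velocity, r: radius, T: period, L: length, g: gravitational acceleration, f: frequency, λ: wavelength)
Dimensionally correct: a = v²/r, T = 2π√(L/g), v = fλ
Dimensionally incorrect: none
Ordered (correct first, then incorrect): a = v²/r, T = 2π√(L/g), v = fλ

- a = v²/r: LHS [L T^-2], RHS [L T^-2] → correct ✓
- T = 2π√(L/g): LHS [T], RHS [T] → correct ✓
- v = fλ: LHS [L T^-1], RHS [L T^-1] → correct ✓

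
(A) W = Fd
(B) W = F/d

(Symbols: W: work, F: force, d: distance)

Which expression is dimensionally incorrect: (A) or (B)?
(B)

(A) W = Fd: LHS [L^2 M T^-2], RHS [L^2 M T^-2] ✓
(B) W = F/d: LHS [L^2 M T^-2], RHS [M T^-2] ✗

Expression (B) W = F/d is dimensionally incorrect.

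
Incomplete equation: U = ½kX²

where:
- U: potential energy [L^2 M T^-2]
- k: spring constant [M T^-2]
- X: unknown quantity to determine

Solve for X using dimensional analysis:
X = x (displacement), dimensions [L]

U has dimensions [L^2 M T^-2]; the rest of the RHS (½k) has dimensions [M T^-2].
So X² must have dimensions [L^2], i.e. X has dimensions [L] — X = x (displacement).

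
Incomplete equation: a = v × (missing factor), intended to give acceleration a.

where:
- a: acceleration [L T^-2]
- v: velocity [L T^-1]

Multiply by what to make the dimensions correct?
1/t (inverse time), dimensions [T^-1]

a has dimensions [L T^-2] and v has dimensions [L T^-1].
The missing factor must have dimensions [L T^-2] / [L T^-1] = [T^-1], i.e. inverse time (1/t).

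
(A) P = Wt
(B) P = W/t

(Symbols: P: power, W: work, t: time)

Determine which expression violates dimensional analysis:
(A)

(A) P = Wt: LHS [L^2 M T^-3], RHS [L^2 M T^-1] ✗
(B) P = W/t: LHS [L^2 M T^-3], RHS [L^2 M T^-3] ✓

Expression (A) P = Wt is dimensionally incorrect.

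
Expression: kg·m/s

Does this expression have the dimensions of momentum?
Yes

The expression kg·m/s has dimensions [L M T^-1], which is exactly momentum [L M T^-1].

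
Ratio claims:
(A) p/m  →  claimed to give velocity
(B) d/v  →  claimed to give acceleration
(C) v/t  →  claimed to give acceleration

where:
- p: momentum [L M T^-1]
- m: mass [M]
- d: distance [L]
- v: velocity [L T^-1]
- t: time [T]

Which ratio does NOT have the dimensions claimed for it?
(B) d/v does not give acceleration

(A) p/m: [L T^-1] = velocity [L T^-1] ✓
(B) d/v: [T] ≠ acceleration [L T^-2] ✗
(C) v/t: [L T^-2] = acceleration [L T^-2] ✓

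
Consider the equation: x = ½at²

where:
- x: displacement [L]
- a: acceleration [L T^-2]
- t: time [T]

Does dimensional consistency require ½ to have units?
No

x has dimensions [L] and at² already has dimensions [L], so the equation balances without ½ contributing any dimensions. ½ is a pure (dimensionless) number; changing or removing it would not affect dimensional consistency.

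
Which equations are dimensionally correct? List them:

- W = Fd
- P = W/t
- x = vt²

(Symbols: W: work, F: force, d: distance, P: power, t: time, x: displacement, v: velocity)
Dimensionally correct: W = Fd, P = W/t
Dimensionally incorrect: x = vt²
Ordered (correct first, then incorrect): W = Fd, P = W/t, x = vt²

- W = Fd: LHS [L^2 M T^-2], RHS [L^2 M T^-2] → correct ✓
- P = W/t: LHS [L^2 M T^-3], RHS [L^2 M T^-3] → correct ✓
- x = vt²: LHS [L], RHS [L T] → incorrect ✗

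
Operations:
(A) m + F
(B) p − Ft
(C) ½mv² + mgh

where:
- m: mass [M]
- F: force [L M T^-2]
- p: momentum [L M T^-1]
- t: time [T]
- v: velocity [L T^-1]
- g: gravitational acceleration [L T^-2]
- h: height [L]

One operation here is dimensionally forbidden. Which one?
(A) m + F

(A) m + F: m [M] and F [L M T^-2] — different dimensions cannot be added/subtracted ✗
(B) p − Ft: p [L M T^-1] and Ft [L M T^-1] — same dimensions ✓
(C) ½mv² + mgh: ½mv² [L^2 M T^-2] and mgh [L^2 M T^-2] — same dimensions ✓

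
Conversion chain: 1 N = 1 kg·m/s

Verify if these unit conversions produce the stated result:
The chain is incorrect (it contains an error).

Incorrect: Newton is kg·m/s², not kg·m/s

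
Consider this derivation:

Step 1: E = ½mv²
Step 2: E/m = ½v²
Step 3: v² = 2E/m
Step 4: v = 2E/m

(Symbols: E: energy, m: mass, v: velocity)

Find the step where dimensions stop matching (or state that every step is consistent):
Step 4

Step 1: E = ½mv² → LHS [L^2 M T^-2], RHS [L^2 M T^-2] ✓
Step 2: E/m = ½v² → LHS [L^2 T^-2], RHS [L^2 T^-2] ✓
Step 3: v² = 2E/m → LHS [L^2 T^-2], RHS [L^2 T^-2] ✓
Step 4: v = 2E/m → LHS [L T^-1], RHS [L^2 T^-2] ✗

The first dimensional inconsistency appears in step 4: v = 2E/m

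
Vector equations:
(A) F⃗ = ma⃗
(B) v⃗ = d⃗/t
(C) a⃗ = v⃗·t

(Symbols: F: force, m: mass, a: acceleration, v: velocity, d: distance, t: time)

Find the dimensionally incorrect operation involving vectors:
(C) a⃗ = v⃗·t

(A) F⃗ = ma⃗: LHS [L M T^-2], RHS [L M T^-2] ✓ — Force and acceleration are vectors, mass is a scalar
(B) v⃗ = d⃗/t: LHS [L T^-1], RHS [L T^-1] ✓ — displacement (vector) divided by time (scalar)
(C) a⃗ = v⃗·t: LHS [L T^-2], RHS [L] ✗ — acceleration is velocity per time; should be v⃗/t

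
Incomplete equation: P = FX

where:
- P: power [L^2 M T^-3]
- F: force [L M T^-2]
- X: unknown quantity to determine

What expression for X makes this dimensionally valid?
X = v (velocity), dimensions [L T^-1]

P has dimensions [L^2 M T^-3]; the rest of the RHS (F) has dimensions [L M T^-2].
So X must have dimensions [L T^-1] — X = v (velocity).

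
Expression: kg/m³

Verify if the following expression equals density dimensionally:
Yes

The expression kg/m³ has dimensions [L^-3 M], which is exactly density [L^-3 M].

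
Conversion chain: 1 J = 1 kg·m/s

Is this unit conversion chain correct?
The chain is incorrect (it contains an error).

Incorrect: Joule is kg·m²/s², not kg·m/s (that is momentum)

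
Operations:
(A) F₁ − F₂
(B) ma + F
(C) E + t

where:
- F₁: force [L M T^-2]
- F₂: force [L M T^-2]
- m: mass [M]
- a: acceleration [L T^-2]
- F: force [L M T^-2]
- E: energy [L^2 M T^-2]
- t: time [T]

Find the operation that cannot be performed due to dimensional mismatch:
(C) E + t

(A) F₁ − F₂: F₁ [L M T^-2] and F₂ [L M T^-2] — same dimensions ✓
(B) ma + F: ma [L M T^-2] and F [L M T^-2] — same dimensions ✓
(C) E + t: E [L^2 M T^-2] and t [T] — different dimensions cannot be added/subtracted ✗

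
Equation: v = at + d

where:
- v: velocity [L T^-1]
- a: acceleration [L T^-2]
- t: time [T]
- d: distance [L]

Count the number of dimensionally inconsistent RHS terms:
1

LHS v: [L T^-1]
- at: [L T^-1] ✓
- d: [L] ✗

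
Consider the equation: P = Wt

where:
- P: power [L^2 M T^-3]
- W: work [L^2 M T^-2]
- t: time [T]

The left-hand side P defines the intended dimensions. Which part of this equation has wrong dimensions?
The right-hand side term Wt

P has dimensions [L^2 M T^-3], but Wt has dimensions [L^2 M T^-1], so the term Wt is dimensionally wrong for P.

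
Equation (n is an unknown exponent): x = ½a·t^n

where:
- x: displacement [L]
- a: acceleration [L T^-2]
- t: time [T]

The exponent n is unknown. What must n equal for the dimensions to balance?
n = 2

x has dimensions [L]; t has dimensions [T].
The rest of the RHS has dimensions [L T^-2], so t^n must supply [T^2].
With n = 2: ½a·t^2 has dimensions [L], matching the LHS ✓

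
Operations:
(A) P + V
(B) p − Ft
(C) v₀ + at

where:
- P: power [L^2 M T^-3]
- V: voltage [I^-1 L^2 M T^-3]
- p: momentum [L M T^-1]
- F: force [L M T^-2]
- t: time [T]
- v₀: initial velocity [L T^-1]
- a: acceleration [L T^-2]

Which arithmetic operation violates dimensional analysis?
(A) P + V

(A) P + V: P [L^2 M T^-3] and V [I^-1 L^2 M T^-3] — different dimensions cannot be added/subtracted ✗
(B) p − Ft: p [L M T^-1] and Ft [L M T^-1] — same dimensions ✓
(C) v₀ + at: v₀ [L T^-1] and at [L T^-1] — same dimensions ✓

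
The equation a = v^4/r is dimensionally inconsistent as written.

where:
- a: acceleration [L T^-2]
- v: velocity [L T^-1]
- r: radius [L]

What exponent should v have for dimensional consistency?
The exponent of v should be 2: a = v^2/r

The LHS a has dimensions [L T^-2]; v has dimensions [L T^-1].
As written, the RHS v^4/r (exponent 4 on v) has dimensions [L^3 T^-4], which does not match.
With exponent 2, the RHS v^2/r has dimensions [L T^-2], matching the LHS.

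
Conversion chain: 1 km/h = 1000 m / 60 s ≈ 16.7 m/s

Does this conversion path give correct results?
The chain is incorrect (it contains an error).

Incorrect: 1 h = 3600 s, not 60 s (1 km/h ≈ 0.278 m/s)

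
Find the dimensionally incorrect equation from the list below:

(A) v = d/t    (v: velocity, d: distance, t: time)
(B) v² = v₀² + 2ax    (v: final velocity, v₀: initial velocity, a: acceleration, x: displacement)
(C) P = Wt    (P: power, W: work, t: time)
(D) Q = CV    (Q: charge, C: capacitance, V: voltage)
(C) P = Wt

The equation (C) P = Wt is dimensionally incorrect.

LHS (P): [L^2 M T^-3]
RHS (Wt): [L^2 M T^-1] ✗

The dimensions do not match. The other three equations balance.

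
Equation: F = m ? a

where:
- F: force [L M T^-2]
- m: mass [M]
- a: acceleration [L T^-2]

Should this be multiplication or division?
multiplication (×): F = m × a

F [L M T^-2]; m [M]; a [L T^-2].
m × a → [L M T^-2] ✓
m ÷ a → [L^-1 M T^2] ✗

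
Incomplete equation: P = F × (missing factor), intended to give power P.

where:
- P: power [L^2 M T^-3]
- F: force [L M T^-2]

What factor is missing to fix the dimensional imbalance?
v (velocity), dimensions [L T^-1]

P has dimensions [L^2 M T^-3] and F has dimensions [L M T^-2].
The missing factor must have dimensions [L^2 M T^-3] / [L M T^-2] = [L T^-1], i.e. velocity (v).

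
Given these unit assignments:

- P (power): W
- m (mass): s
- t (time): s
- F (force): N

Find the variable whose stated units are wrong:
m

The variable m (mass) should have units kg, not s.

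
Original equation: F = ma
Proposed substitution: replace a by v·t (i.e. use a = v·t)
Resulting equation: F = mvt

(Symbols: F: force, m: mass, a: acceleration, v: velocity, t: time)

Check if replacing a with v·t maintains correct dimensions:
No

[a] = [L T^-2] and [v·t] = [L]. These differ, so the substitution replaces a quantity by one of different dimensions and the result F = mvt has LHS [L M T^-2] vs RHS [L M] — inconsistent.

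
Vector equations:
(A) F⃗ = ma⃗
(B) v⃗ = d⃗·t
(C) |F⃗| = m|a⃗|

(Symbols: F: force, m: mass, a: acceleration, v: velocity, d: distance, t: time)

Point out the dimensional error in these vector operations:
(B) v⃗ = d⃗·t

(A) F⃗ = ma⃗: LHS [L M T^-2], RHS [L M T^-2] ✓ — Force and acceleration are vectors, mass is a scalar
(B) v⃗ = d⃗·t: LHS [L T^-1], RHS [L T] ✗ — velocity is displacement per time; should be d⃗/t
(C) |F⃗| = m|a⃗|: LHS [L M T^-2], RHS [L M T^-2] ✓ — magnitudes of vectors are scalars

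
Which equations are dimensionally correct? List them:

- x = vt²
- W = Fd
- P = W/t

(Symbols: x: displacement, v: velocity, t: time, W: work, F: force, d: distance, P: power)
Dimensionally correct: W = Fd, P = W/t
Dimensionally incorrect: x = vt²
Ordered (correct first, then incorrect): W = Fd, P = W/t, x = vt²

- x = vt²: LHS [L], RHS [L T] → incorrect ✗
- W = Fd: LHS [L^2 M T^-2], RHS [L^2 M T^-2] → correct ✓
- P = W/t: LHS [L^2 M T^-3], RHS [L^2 M T^-3] → correct ✓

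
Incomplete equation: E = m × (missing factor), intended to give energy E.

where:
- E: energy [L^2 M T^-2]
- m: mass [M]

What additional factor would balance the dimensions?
v² (velocity squared), dimensions [L^2 T^-2]

E has dimensions [L^2 M T^-2] and m has dimensions [M].
The missing factor must have dimensions [L^2 M T^-2] / [M] = [L^2 T^-2], i.e. velocity squared (v²).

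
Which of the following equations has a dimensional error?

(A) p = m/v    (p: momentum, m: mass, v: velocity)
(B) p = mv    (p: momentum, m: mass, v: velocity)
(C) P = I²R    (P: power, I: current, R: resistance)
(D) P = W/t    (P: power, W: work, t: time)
(A) p = m/v

The equation (A) p = m/v is dimensionally incorrect.

LHS (p): [L M T^-1]
RHS (m/v): [L^-1 M T] ✗

The dimensions do not match. The other three equations balance.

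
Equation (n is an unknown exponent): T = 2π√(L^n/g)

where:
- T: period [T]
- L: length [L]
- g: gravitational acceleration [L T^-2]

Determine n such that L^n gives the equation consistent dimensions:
n = 1

T has dimensions [T]; L has dimensions [L].
With n = 1: 2π√(L^1/g) has dimensions [T], matching the LHS ✓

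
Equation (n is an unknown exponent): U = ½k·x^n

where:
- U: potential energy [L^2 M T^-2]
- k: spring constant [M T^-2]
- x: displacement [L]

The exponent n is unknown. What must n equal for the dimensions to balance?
n = 2

U has dimensions [L^2 M T^-2]; x has dimensions [L].
The rest of the RHS has dimensions [M T^-2], so x^n must supply [L^2].
With n = 2: ½k·x^2 has dimensions [L^2 M T^-2], matching the LHS ✓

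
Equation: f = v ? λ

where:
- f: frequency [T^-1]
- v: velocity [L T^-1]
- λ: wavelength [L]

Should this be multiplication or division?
division (÷): f = v ÷ λ

f [T^-1]; v [L T^-1]; λ [L].
v × λ → [L^2 T^-1] ✗
v ÷ λ → [T^-1] ✓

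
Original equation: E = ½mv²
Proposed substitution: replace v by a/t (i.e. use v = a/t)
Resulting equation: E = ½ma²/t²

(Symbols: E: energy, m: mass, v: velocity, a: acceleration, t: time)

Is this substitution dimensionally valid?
No

[v] = [L T^-1] and [a/t] = [L T^-3]. These differ, so the substitution replaces a quantity by one of different dimensions and the result E = ½ma²/t² has LHS [L^2 M T^-2] vs RHS [L^2 M T^-6] — inconsistent.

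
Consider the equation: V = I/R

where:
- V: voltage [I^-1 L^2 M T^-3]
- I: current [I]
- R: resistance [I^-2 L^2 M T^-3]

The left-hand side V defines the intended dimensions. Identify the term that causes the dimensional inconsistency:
The right-hand side term I/R

V has dimensions [I^-1 L^2 M T^-3], but I/R has dimensions [I^3 L^-2 M^-1 T^3], so the term I/R is dimensionally wrong for V.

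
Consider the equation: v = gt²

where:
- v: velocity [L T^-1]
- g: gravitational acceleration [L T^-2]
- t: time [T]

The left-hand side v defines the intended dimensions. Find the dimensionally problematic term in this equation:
The right-hand side term gt²

v has dimensions [L T^-1], but gt² has dimensions [L], so the term gt² is dimensionally wrong for v.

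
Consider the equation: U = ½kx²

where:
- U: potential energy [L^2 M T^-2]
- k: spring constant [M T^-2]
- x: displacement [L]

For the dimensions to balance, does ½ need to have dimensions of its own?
No

U has dimensions [L^2 M T^-2] and kx² already has dimensions [L^2 M T^-2], so the equation balances without ½ contributing any dimensions. ½ is a pure (dimensionless) number; changing or removing it would not affect dimensional consistency.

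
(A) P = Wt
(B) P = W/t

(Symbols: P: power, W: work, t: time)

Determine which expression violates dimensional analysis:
(A)

(A) P = Wt: LHS [L^2 M T^-3], RHS [L^2 M T^-1] ✗
(B) P = W/t: LHS [L^2 M T^-3], RHS [L^2 M T^-3] ✓

Expression (A) P = Wt is dimensionally incorrect.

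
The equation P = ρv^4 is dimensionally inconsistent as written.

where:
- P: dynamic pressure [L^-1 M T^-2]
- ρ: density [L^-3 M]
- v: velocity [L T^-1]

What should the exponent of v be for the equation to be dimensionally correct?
The exponent of v should be 2: P = ρv^2

The LHS P has dimensions [L^-1 M T^-2]; v has dimensions [L T^-1].
As written, the RHS ρv^4 (exponent 4 on v) has dimensions [L M T^-4], which does not match.
With exponent 2, the RHS ρv^2 has dimensions [L^-1 M T^-2], matching the LHS.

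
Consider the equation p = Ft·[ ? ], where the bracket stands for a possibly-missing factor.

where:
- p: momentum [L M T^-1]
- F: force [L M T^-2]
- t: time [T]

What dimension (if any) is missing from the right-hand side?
Nothing is missing — the bracketed factor must be dimensionless.

p has dimensions [L M T^-1] and Ft already has dimensions [L M T^-1], so p = Ft is dimensionally complete.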